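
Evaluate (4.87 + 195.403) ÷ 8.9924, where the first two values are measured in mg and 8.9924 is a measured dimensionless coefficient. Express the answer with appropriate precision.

4.87 mg + 195.403 mg = 200.273 mg; the sum is limited to 2 decimal places (5 s.f.).
Carrying full precision, 200.273 ÷ 8.9924 = 22.2713624839… mg; 8.9924 has 5 s.f., so the result keeps min(5, 5) = 5 s.f.
Rounded to 5 significant figures: 22.271 mg.

22.271 mg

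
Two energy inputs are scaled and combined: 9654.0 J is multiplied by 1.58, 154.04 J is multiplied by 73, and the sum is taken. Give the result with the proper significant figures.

9654.0 × 1.58 = 15253.32 → 1.53 × 10⁴ J (3 s.f., last digit at the 10^2 place).
154.04 × 73 = 11244.92 → 1.1 × 10⁴ J (2 s.f., last digit at the 10^3 place).
Sum: 26498.24 J; keep the coarser place, 10^3.
Result: 2.6 × 10⁴ J.

2.6 × 10⁴ J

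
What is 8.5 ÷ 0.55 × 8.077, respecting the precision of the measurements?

1.2 × 10^2

8.5 ÷ 0.55 × 8.077 = 124.826363636…
Multiplication/division keeps the fewest significant figures: 8.5 → 2 s.f., 0.55 → 2 s.f., 8.077 → 4 s.f.; limit is 2.
Rounded to 2 significant figures: 1.2 × 10^2.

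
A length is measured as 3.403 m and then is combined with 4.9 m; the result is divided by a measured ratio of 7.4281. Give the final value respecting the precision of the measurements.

1.1 m

3.403 m + 4.9 m = 8.303 m; the sum is limited to 1 decimal place (2 s.f.).
Carrying full precision, 8.303 ÷ 7.4281 = 1.11778247466… m; 7.4281 has 5 s.f., so the result keeps min(2, 5) = 2 s.f.
Rounded to 2 significant figures: 1.1 m.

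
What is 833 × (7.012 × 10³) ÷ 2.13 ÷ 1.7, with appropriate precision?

833 × (7.012 × 10³) ÷ 2.13 ÷ 1.7 = 1613089.20188…
Multiplication/division keeps the fewest significant figures: 833 → 3 s.f., 7.012 × 10³ → 4 s.f., 2.13 → 3 s.f., 1.7 → 2 s.f.; limit is 2.
Rounded to 2 significant figures: 1.6 × 10⁶.

1.6 × 10⁶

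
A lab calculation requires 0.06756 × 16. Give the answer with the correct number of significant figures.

1.1

0.06756 × 16 = 1.08096
Multiplication/division keeps the fewest significant figures: 0.06756 → 4 s.f., 16 → 2 s.f.; limit is 2.
Rounded to 2 significant figures: 1.1.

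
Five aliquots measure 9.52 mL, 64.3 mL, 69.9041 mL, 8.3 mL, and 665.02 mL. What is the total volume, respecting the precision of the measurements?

9.52 mL + 64.3 mL + 69.9041 mL + 8.3 mL + 665.02 mL = 817.0441 mL.
Addition/subtraction keeps the fewest decimal places: 9.52 → 2 decimal places, 64.3 → 1 decimal place, 69.9041 → 4 decimal places, 8.3 → 1 decimal place, 665.02 → 2 decimal places; limit is 1.
Rounded to 1 decimal place: 817.0 mL.

817.0 mL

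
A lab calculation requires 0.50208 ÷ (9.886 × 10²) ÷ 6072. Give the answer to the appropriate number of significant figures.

0.50208 ÷ (9.886 × 10²) ÷ 6072 = 8.36412573696 × 10^-8…
Multiplication/division keeps the fewest significant figures: 0.50208 → 5 s.f., 9.886 × 10² → 4 s.f., 6072 → 4 s.f.; limit is 4.
Rounded to 4 significant figures: 8.364 × 10⁻⁸.

8.364 × 10⁻⁸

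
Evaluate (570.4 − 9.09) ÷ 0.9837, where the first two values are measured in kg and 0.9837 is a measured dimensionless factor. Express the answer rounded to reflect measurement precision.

570.4 kg − 9.09 kg = 561.31 kg; the difference is limited to 1 decimal place (4 s.f.).
Carrying full precision, 561.31 ÷ 0.9837 = 570.610958626… kg; 0.9837 has 4 s.f., so the result keeps min(4, 4) = 4 s.f.
Rounded to 4 significant figures: 5.706 × 10² kg.

5.706 × 10² kg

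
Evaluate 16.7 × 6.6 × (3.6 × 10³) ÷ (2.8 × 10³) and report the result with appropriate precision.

16.7 × 6.6 × (3.6 × 10³) ÷ (2.8 × 10³) = 141.711428571…
Multiplication/division keeps the fewest significant figures: 16.7 → 3 s.f., 6.6 → 2 s.f., 3.6 × 10³ → 2 s.f., 2.8 × 10³ → 2 s.f.; limit is 2.
Rounded to 2 significant figures: 1.4 × 10².

1.4 × 10²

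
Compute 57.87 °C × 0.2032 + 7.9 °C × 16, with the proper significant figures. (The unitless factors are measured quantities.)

1.4 × 10² °C

57.87 × 0.2032 = 11.759184 → 11.76 °C (4 s.f., last digit at the 10^-2 place).
7.9 × 16 = 126.4 → 1.3 × 10² °C (2 s.f., last digit at the 10^1 place).
Sum: 138.159184 °C; keep the coarser place, 10^1.
Result: 1.4 × 10² °C.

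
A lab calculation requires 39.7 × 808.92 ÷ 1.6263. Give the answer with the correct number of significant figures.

39.7 × 808.92 ÷ 1.6263 = 19746.7404538…
Multiplication/division keeps the fewest significant figures: 39.7 → 3 s.f., 808.92 → 5 s.f., 1.6263 → 5 s.f.; limit is 3.
Rounded to 3 significant figures: 1.97 × 10⁴.

1.97 × 10⁴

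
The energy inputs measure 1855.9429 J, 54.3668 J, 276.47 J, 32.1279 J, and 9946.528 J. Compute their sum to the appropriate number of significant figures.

12165.44 J

1855.9429 J + 54.3668 J + 276.47 J + 32.1279 J + 9946.528 J = 12165.4356 J.
Addition/subtraction keeps the fewest decimal places: 1855.9429 → 4 decimal places, 54.3668 → 4 decimal places, 276.47 → 2 decimal places, 32.1279 → 4 decimal places, 9946.528 → 3 decimal places; limit is 2.
Rounded to 2 decimal places: 12165.44 J.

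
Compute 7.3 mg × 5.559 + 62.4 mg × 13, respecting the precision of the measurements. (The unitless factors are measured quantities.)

8.5 × 10^2 mg

7.3 × 5.559 = 40.5807 → 41 mg (2 s.f., last digit at the 10^0 place).
62.4 × 13 = 811.2 → 8.1 × 10^2 mg (2 s.f., last digit at the 10^1 place).
Sum: 851.7807 mg; keep the coarser place, 10^1.
Result: 8.5 × 10^2 mg.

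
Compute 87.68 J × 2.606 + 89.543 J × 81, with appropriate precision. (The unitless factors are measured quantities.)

7.5 × 10³ J

87.68 × 2.606 = 228.49408 → 2.285 × 10² J (4 s.f., last digit at the 10^-1 place).
89.543 × 81 = 7252.983 → 7.3 × 10³ J (2 s.f., last digit at the 10^2 place).
Sum: 7481.47708 J; keep the coarser place, 10^2.
Result: 7.5 × 10³ J.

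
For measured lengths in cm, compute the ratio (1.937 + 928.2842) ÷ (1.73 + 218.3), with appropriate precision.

1.937 + 928.2842 = 930.2212, limited to 3 d.p. → 6 s.f.; 1.73 + 218.3 = 220.03, limited to 1 d.p. → 4 s.f.
Carrying full precision, 930.2212 ÷ 220.03 = 4.22770167704…; keep min(6, 4) = 4 s.f.
Rounded to 4 significant figures: 4.228.

4.228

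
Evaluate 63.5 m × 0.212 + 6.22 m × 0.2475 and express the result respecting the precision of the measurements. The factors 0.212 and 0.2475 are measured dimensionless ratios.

63.5 × 0.212 = 13.462 → 13.5 m (3 s.f., last digit at the 10^-1 place).
6.22 × 0.2475 = 1.53945 → 1.54 m (3 s.f., last digit at the 10^-2 place).
Sum: 15.00145 m; keep the coarser place, 10^-1.
Result: 15.0 m.

15.0 m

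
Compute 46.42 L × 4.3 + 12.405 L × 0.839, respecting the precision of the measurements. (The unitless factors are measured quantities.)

2.1 × 10² L

46.42 × 4.3 = 199.606 → 2.0 × 10² L (2 s.f., last digit at the 10^1 place).
12.405 × 0.839 = 10.407795 → 10.4 L (3 s.f., last digit at the 10^-1 place).
Sum: 210.013795 L; keep the coarser place, 10^1.
Result: 2.1 × 10² L.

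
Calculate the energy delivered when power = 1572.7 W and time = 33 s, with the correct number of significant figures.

energy delivered = 1572.7 W × 33 s = 51899.1 J.
1572.7 has 5 significant figures; 33 has 2.
Division/multiplication keeps the fewest: 2 significant figures.
Rounded: 5.2 × 10^4 J.

5.2 × 10^4 J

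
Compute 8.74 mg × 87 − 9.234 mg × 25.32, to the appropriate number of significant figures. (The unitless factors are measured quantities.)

8.74 × 87 = 760.38 → 7.6 × 10^2 mg (2 s.f., last digit at the 10^1 place).
9.234 × 25.32 = 233.80488 → 233.8 mg (4 s.f., last digit at the 10^-1 place).
Difference: 526.57512 mg; keep the coarser place, 10^1.
Result: 5.3 × 10^2 mg.

5.3 × 10^2 mg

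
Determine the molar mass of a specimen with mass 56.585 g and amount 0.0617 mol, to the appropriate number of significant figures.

917 g/mol

molar mass = 56.585 g ÷ 0.0617 mol = 917.098865478… g/mol.
56.585 has 5 significant figures; 0.0617 has 3.
Division/multiplication keeps the fewest: 3 significant figures.
Rounded: 917 g/mol.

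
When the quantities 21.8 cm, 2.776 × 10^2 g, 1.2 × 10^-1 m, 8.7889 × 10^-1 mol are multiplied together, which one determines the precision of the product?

1.2 × 10^-1 m

21.8 cm → 3 s.f.; 2.776 × 10^2 g → 4 s.f.; 1.2 × 10^-1 m → 2 s.f.; 8.7889 × 10^-1 mol → 5 s.f.
The fewest is 2 significant figures, from 1.2 × 10^-1 m.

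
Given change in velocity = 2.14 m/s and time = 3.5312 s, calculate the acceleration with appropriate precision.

acceleration = 2.14 m/s ÷ 3.5312 s = 0.606026280018… m/s².
2.14 has 3 significant figures; 3.5312 has 5.
Division/multiplication keeps the fewest: 3 significant figures.
Rounded: 0.606 m/s².

0.606 m/s²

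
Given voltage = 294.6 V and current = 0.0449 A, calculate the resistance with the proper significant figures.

6.56 × 10^3 Ω

resistance = 294.6 V ÷ 0.0449 A = 6561.24721604… Ω.
294.6 has 4 significant figures; 0.0449 has 3.
Division/multiplication keeps the fewest: 3 significant figures.
Rounded: 6.56 × 10^3 Ω.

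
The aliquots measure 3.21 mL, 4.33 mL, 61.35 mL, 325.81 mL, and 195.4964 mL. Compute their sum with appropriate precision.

3.21 mL + 4.33 mL + 61.35 mL + 325.81 mL + 195.4964 mL = 590.1964 mL.
Addition/subtraction keeps the fewest decimal places: 3.21 → 2 decimal places, 4.33 → 2 decimal places, 61.35 → 2 decimal places, 325.81 → 2 decimal places, 195.4964 → 4 decimal places; limit is 2.
Rounded to 2 decimal places: 5.9020 × 10^2 mL.

5.9020 × 10^2 mL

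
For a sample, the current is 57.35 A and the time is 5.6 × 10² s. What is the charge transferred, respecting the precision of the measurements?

3.2 × 10⁴ C

charge transferred = 57.35 A × 5.6 × 10² s = 32116 C.
57.35 has 4 significant figures; 5.6 × 10² has 2.
Division/multiplication keeps the fewest: 2 significant figures.
Rounded: 3.2 × 10⁴ C.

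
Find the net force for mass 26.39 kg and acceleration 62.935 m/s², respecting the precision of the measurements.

1661 N

net force = 26.39 kg × 62.935 m/s² = 1660.85465 N.
26.39 has 4 significant figures; 62.935 has 5.
Division/multiplication keeps the fewest: 4 significant figures.
Rounded: 1661 N.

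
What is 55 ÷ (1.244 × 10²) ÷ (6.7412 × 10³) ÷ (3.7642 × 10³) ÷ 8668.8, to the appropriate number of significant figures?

55 ÷ (1.244 × 10²) ÷ (6.7412 × 10³) ÷ (3.7642 × 10³) ÷ 8668.8 = 2.00989524763 × 10^-12…
Multiplication/division keeps the fewest significant figures: 55 → 2 s.f., 1.244 × 10² → 4 s.f., 6.7412 × 10³ → 5 s.f., 3.7642 × 10³ → 5 s.f., 8668.8 → 5 s.f.; limit is 2.
Rounded to 2 significant figures: 2.0 × 10⁻¹².

2.0 × 10⁻¹²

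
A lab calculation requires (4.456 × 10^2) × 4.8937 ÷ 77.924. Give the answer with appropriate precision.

27.98

(4.456 × 10^2) × 4.8937 ÷ 77.924 = 27.984096299…
Multiplication/division keeps the fewest significant figures: 4.456 × 10^2 → 4 s.f., 4.8937 → 5 s.f., 77.924 → 5 s.f.; limit is 4.
Rounded to 4 significant figures: 27.98.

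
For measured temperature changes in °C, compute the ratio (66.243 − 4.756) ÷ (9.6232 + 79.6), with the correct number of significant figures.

6.89 × 10⁻¹

66.243 − 4.756 = 61.487, limited to 3 d.p. → 5 s.f.; 9.6232 + 79.6 = 89.2232, limited to 1 d.p. → 3 s.f.
Carrying full precision, 61.487 ÷ 89.2232 = 0.689136906096…; keep min(5, 3) = 3 s.f.
Rounded to 3 significant figures: 6.89 × 10⁻¹.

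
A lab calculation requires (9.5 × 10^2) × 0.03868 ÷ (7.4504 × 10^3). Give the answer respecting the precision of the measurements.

0.0049

(9.5 × 10^2) × 0.03868 ÷ (7.4504 × 10^3) = 0.0049320841834…
Multiplication/division keeps the fewest significant figures: 9.5 × 10^2 → 2 s.f., 0.03868 → 4 s.f., 7.4504 × 10^3 → 5 s.f.; limit is 2.
Rounded to 2 significant figures: 0.0049.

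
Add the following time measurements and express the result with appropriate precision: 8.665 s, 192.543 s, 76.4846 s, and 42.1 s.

8.665 s + 192.543 s + 76.4846 s + 42.1 s = 319.7926 s.
Addition/subtraction keeps the fewest decimal places: 8.665 → 3 decimal places, 192.543 → 3 decimal places, 76.4846 → 4 decimal places, 42.1 → 1 decimal place; limit is 1.
Rounded to 1 decimal place: 319.8 s.

319.8 s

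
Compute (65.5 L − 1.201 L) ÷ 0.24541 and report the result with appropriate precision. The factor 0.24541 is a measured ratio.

262 L

65.5 L − 1.201 L = 64.299 L; the difference is limited to 1 decimal place (3 s.f.).
Carrying full precision, 64.299 ÷ 0.24541 = 262.006438205… L; 0.24541 has 5 s.f., so the result keeps min(3, 5) = 3 s.f.
Rounded to 3 significant figures: 262 L.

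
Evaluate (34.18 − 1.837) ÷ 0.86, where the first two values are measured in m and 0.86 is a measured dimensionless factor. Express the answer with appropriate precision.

38 m

34.18 m − 1.837 m = 32.343 m; the difference is limited to 2 decimal places (4 s.f.).
Carrying full precision, 32.343 ÷ 0.86 = 37.6081395349… m; 0.86 has 2 s.f., so the result keeps min(4, 2) = 2 s.f.
Rounded to 2 significant figures: 38 m.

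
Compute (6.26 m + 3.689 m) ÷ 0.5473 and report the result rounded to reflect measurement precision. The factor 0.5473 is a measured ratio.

18.2 m

6.26 m + 3.689 m = 9.949 m; the sum is limited to 2 decimal places (3 s.f.).
Carrying full precision, 9.949 ÷ 0.5473 = 18.1783299836… m; 0.5473 has 4 s.f., so the result keeps min(3, 4) = 3 s.f.
Rounded to 3 significant figures: 18.2 m.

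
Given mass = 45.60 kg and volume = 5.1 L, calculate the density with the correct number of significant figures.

8.9 kg/L

density = 45.60 kg ÷ 5.1 L = 8.94117647059… kg/L.
45.60 has 4 significant figures; 5.1 has 2.
Division/multiplication keeps the fewest: 2 significant figures.
Rounded: 8.9 kg/L.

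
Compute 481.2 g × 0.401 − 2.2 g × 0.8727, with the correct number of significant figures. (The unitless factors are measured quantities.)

191 g

481.2 × 0.401 = 192.9612 → 193 g (3 s.f., last digit at the 10^0 place).
2.2 × 0.8727 = 1.91994 → 1.9 g (2 s.f., last digit at the 10^-1 place).
Difference: 191.04126 g; keep the coarser place, 10^0.
Result: 191 g.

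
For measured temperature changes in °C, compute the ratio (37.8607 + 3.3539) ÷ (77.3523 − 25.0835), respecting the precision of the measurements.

37.8607 + 3.3539 = 41.2146, limited to 4 d.p. → 6 s.f.; 77.3523 − 25.0835 = 52.2688, limited to 4 d.p. → 6 s.f.
Carrying full precision, 41.2146 ÷ 52.2688 = 0.788512458675…; keep min(6, 6) = 6 s.f.
Rounded to 6 significant figures: 0.788512.

0.788512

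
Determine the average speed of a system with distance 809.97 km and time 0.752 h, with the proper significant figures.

1.08 × 10^3 km/h

average speed = 809.97 km ÷ 0.752 h = 1077.08776596… km/h.
809.97 has 5 significant figures; 0.752 has 3.
Division/multiplication keeps the fewest: 3 significant figures.
Rounded: 1.08 × 10^3 km/h.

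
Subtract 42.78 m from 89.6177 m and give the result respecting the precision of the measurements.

46.84 m

89.6177 m − 42.78 m = 46.8377 m.
Addition/subtraction keeps the fewest decimal places: 89.6177 → 4 decimal places, 42.78 → 2 decimal places; limit is 2.
Rounded to 2 decimal places: 46.84 m.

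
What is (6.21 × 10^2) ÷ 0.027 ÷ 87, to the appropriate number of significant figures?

2.6 × 10^2

(6.21 × 10^2) ÷ 0.027 ÷ 87 = 264.367816092…
Multiplication/division keeps the fewest significant figures: 6.21 × 10^2 → 3 s.f., 0.027 → 2 s.f., 87 → 2 s.f.; limit is 2.
Rounded to 2 significant figures: 2.6 × 10^2.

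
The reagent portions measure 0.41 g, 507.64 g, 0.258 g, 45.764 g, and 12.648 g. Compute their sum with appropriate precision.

0.41 g + 507.64 g + 0.258 g + 45.764 g + 12.648 g = 566.720 g.
Addition/subtraction keeps the fewest decimal places: 0.41 → 2 decimal places, 507.64 → 2 decimal places, 0.258 → 3 decimal places, 45.764 → 3 decimal places, 12.648 → 3 decimal places; limit is 2.
Rounded to 2 decimal places: 566.72 g.

566.72 g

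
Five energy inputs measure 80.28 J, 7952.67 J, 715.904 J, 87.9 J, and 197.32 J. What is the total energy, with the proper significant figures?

9034.1 J

80.28 J + 7952.67 J + 715.904 J + 87.9 J + 197.32 J = 9034.074 J.
Addition/subtraction keeps the fewest decimal places: 80.28 → 2 decimal places, 7952.67 → 2 decimal places, 715.904 → 3 decimal places, 87.9 → 1 decimal place, 197.32 → 2 decimal places; limit is 1.
Rounded to 1 decimal place: 9034.1 J.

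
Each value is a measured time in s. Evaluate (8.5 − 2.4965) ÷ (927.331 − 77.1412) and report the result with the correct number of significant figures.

0.0071

8.5 − 2.4965 = 6.0035, limited to 1 d.p. → 2 s.f.; 927.331 − 77.1412 = 850.1898, limited to 3 d.p. → 6 s.f.
Carrying full precision, 6.0035 ÷ 850.1898 = 0.00706136441533…; keep min(2, 6) = 2 s.f.
Rounded to 2 significant figures: 0.0071.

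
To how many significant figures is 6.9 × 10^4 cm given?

6.9 × 10^4: in scientific notation every digit of the coefficient is significant.

2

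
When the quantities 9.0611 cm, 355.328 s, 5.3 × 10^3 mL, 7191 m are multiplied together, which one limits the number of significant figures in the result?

9.0611 cm → 5 s.f.; 355.328 s → 6 s.f.; 5.3 × 10^3 mL → 2 s.f.; 7191 m → 4 s.f.
The fewest is 2 significant figures, from 5.3 × 10^3 mL.

5.3 × 10^3 mL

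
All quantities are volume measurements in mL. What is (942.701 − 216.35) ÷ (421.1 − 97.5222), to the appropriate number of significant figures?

942.701 − 216.35 = 726.351, limited to 2 d.p. → 5 s.f.; 421.1 − 97.5222 = 323.5778, limited to 1 d.p. → 4 s.f.
Carrying full precision, 726.351 ÷ 323.5778 = 2.24474917624…; keep min(5, 4) = 4 s.f.
Rounded to 4 significant figures: 2.245.

2.245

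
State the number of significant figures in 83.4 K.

3

83.4: every digit is nonzero and significant.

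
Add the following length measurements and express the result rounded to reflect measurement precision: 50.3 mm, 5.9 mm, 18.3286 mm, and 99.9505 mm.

50.3 mm + 5.9 mm + 18.3286 mm + 99.9505 mm = 174.4791 mm.
Addition/subtraction keeps the fewest decimal places: 50.3 → 1 decimal place, 5.9 → 1 decimal place, 18.3286 → 4 decimal places, 99.9505 → 4 decimal places; limit is 1.
Rounded to 1 decimal place: 1.745 × 10^2 mm.

1.745 × 10^2 mm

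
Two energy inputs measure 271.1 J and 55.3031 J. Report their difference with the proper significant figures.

215.8 J

271.1 J − 55.3031 J = 215.7969 J.
Addition/subtraction keeps the fewest decimal places: 271.1 → 1 decimal place, 55.3031 → 4 decimal places; limit is 1.
Rounded to 1 decimal place: 215.8 J.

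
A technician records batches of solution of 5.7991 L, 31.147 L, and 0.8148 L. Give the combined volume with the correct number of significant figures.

5.7991 L + 31.147 L + 0.8148 L = 37.7609 L.
Addition/subtraction keeps the fewest decimal places: 5.7991 → 4 decimal places, 31.147 → 3 decimal places, 0.8148 → 4 decimal places; limit is 3.
Rounded to 3 decimal places: 37.761 L.

37.761 L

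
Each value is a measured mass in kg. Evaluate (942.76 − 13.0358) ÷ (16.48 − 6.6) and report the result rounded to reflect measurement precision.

94

942.76 − 13.0358 = 929.7242, limited to 2 d.p. → 5 s.f.; 16.48 − 6.6 = 9.88, limited to 1 d.p. → 2 s.f.
Carrying full precision, 929.7242 ÷ 9.88 = 94.1016396761…; keep min(5, 2) = 2 s.f.
Rounded to 2 significant figures: 94.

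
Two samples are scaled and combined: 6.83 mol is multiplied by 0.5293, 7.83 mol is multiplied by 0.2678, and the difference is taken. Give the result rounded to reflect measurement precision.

6.83 × 0.5293 = 3.615119 → 3.62 mol (3 s.f., last digit at the 10^-2 place).
7.83 × 0.2678 = 2.096874 → 2.10 mol (3 s.f., last digit at the 10^-2 place).
Difference: 1.518245 mol; keep the coarser place, 10^-2.
Result: 1.52 mol.

1.52 mol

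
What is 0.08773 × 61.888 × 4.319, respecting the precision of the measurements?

23.45

0.08773 × 61.888 × 4.319 = 23.4497264826…
Multiplication/division keeps the fewest significant figures: 0.08773 → 4 s.f., 61.888 → 5 s.f., 4.319 → 4 s.f.; limit is 4.
Rounded to 4 significant figures: 23.45.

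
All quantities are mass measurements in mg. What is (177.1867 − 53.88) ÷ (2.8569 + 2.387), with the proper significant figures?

177.1867 − 53.88 = 123.3067, limited to 2 d.p. → 5 s.f.; 2.8569 + 2.387 = 5.2439, limited to 3 d.p. → 4 s.f.
Carrying full precision, 123.3067 ÷ 5.2439 = 23.5143118671…; keep min(5, 4) = 4 s.f.
Rounded to 4 significant figures: 23.51.

23.51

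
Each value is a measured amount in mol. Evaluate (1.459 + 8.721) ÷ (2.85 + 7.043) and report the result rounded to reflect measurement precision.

1.03

1.459 + 8.721 = 10.180, limited to 3 d.p. → 5 s.f.; 2.85 + 7.043 = 9.893, limited to 2 d.p. → 3 s.f.
Carrying full precision, 10.180 ÷ 9.893 = 1.0290104114…; keep min(5, 3) = 3 s.f.
Rounded to 3 significant figures: 1.03.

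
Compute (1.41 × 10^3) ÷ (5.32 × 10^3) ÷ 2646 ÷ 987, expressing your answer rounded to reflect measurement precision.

1.01 × 10^-7

(1.41 × 10^3) ÷ (5.32 × 10^3) ÷ 2646 ÷ 987 = 1.01484680279 × 10^-7…
Multiplication/division keeps the fewest significant figures: 1.41 × 10^3 → 3 s.f., 5.32 × 10^3 → 3 s.f., 2646 → 4 s.f., 987 → 3 s.f.; limit is 3.
Rounded to 3 significant figures: 1.01 × 10^-7.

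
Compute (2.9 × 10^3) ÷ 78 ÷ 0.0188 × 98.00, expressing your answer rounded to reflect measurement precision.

1.9 × 10^5

(2.9 × 10^3) ÷ 78 ÷ 0.0188 × 98.00 = 193807.965085…
Multiplication/division keeps the fewest significant figures: 2.9 × 10^3 → 2 s.f., 78 → 2 s.f., 0.0188 → 3 s.f., 98.00 → 4 s.f.; limit is 2.
Rounded to 2 significant figures: 1.9 × 10^5.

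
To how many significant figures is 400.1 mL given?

400.1: zeros between nonzero digits are significant.

4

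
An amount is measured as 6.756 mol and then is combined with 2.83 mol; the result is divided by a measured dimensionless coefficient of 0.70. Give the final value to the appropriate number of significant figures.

6.756 mol + 2.83 mol = 9.586 mol; the sum is limited to 2 decimal places (3 s.f.).
Carrying full precision, 9.586 ÷ 0.70 = 13.6942857143… mol; 0.70 has 2 s.f., so the result keeps min(3, 2) = 2 s.f.
Rounded to 2 significant figures: 14 mol.

14 mol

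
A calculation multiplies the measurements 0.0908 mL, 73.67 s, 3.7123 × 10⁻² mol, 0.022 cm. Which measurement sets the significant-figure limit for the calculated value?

0.0908 mL → 3 s.f.; 73.67 s → 4 s.f.; 3.7123 × 10⁻² mol → 5 s.f.; 0.022 cm → 2 s.f.
The fewest is 2 significant figures, from 0.022 cm.

0.022 cm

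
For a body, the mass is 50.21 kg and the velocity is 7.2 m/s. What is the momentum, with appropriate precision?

3.6 × 10² kg·m/s

momentum = 50.21 kg × 7.2 m/s = 361.512 kg·m/s.
50.21 has 4 significant figures; 7.2 has 2.
Division/multiplication keeps the fewest: 2 significant figures.
Rounded: 3.6 × 10² kg·m/s.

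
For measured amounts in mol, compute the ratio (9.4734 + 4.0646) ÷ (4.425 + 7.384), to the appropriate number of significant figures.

1.1464

9.4734 + 4.0646 = 13.5380, limited to 4 d.p. → 6 s.f.; 4.425 + 7.384 = 11.809, limited to 3 d.p. → 5 s.f.
Carrying full precision, 13.5380 ÷ 11.809 = 1.14641375222…; keep min(6, 5) = 5 s.f.
Rounded to 5 significant figures: 1.1464.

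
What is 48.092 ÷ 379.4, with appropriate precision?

0.1268

48.092 ÷ 379.4 = 0.126758039009…
Multiplication/division keeps the fewest significant figures: 48.092 → 5 s.f., 379.4 → 4 s.f.; limit is 4.
Rounded to 4 significant figures: 0.1268.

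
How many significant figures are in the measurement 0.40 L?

2

0.40: leading zeros are not significant; trailing zeros after a decimal point are significant.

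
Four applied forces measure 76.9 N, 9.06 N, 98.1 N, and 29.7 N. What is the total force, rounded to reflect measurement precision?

76.9 N + 9.06 N + 98.1 N + 29.7 N = 213.76 N.
Addition/subtraction keeps the fewest decimal places: 76.9 → 1 decimal place, 9.06 → 2 decimal places, 98.1 → 1 decimal place, 29.7 → 1 decimal place; limit is 1.
Rounded to 1 decimal place: 213.8 N.

213.8 N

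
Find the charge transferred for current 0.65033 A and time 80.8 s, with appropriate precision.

charge transferred = 0.65033 A × 80.8 s = 52.546664 C.
0.65033 has 5 significant figures; 80.8 has 3.
Division/multiplication keeps the fewest: 3 significant figures.
Rounded: 52.5 C.

52.5 C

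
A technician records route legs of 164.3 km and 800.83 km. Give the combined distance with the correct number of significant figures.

164.3 km + 800.83 km = 965.13 km.
Addition/subtraction keeps the fewest decimal places: 164.3 → 1 decimal place, 800.83 → 2 decimal places; limit is 1.
Rounded to 1 decimal place: 965.1 km.

965.1 km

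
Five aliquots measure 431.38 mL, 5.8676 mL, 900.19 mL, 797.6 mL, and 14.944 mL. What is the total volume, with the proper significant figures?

2150.0 mL

431.38 mL + 5.8676 mL + 900.19 mL + 797.6 mL + 14.944 mL = 2149.9816 mL.
Addition/subtraction keeps the fewest decimal places: 431.38 → 2 decimal places, 5.8676 → 4 decimal places, 900.19 → 2 decimal places, 797.6 → 1 decimal place, 14.944 → 3 decimal places; limit is 1.
Rounded to 1 decimal place: 2150.0 mL.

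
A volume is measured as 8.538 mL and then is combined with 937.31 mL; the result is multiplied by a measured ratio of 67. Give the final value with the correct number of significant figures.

8.538 mL + 937.31 mL = 945.848 mL; the sum is limited to 2 decimal places (5 s.f.).
Carrying full precision, 945.848 × 67 = 63371.816 mL; 67 has 2 s.f., so the result keeps min(5, 2) = 2 s.f.
Rounded to 2 significant figures: 6.3 × 10⁴ mL.

6.3 × 10⁴ mL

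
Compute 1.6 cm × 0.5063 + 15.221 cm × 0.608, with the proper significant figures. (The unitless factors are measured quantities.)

1.6 × 0.5063 = 0.81008 → 0.81 cm (2 s.f., last digit at the 10^-2 place).
15.221 × 0.608 = 9.254368 → 9.25 cm (3 s.f., last digit at the 10^-2 place).
Sum: 10.064448 cm; keep the coarser place, 10^-2.
Result: 10.06 cm.

10.06 cm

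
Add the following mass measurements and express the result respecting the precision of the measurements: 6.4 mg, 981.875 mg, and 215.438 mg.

1203.7 mg

6.4 mg + 981.875 mg + 215.438 mg = 1203.713 mg.
Addition/subtraction keeps the fewest decimal places: 6.4 → 1 decimal place, 981.875 → 3 decimal places, 215.438 → 3 decimal places; limit is 1.
Rounded to 1 decimal place: 1203.7 mg.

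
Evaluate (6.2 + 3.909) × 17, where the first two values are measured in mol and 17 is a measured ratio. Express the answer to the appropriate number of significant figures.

6.2 mol + 3.909 mol = 10.109 mol; the sum is limited to 1 decimal place (3 s.f.).
Carrying full precision, 10.109 × 17 = 171.853 mol; 17 has 2 s.f., so the result keeps min(3, 2) = 2 s.f.
Rounded to 2 significant figures: 1.7 × 10^2 mol.

1.7 × 10^2 mol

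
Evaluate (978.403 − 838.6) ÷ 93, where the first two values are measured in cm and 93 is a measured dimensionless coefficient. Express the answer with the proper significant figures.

978.403 cm − 838.6 cm = 139.803 cm; the difference is limited to 1 decimal place (4 s.f.).
Carrying full precision, 139.803 ÷ 93 = 1.50325806452… cm; 93 has 2 s.f., so the result keeps min(4, 2) = 2 s.f.
Rounded to 2 significant figures: 1.5 cm.

1.5 cm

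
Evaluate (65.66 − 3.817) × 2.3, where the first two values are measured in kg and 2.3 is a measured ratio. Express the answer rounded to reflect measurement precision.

65.66 kg − 3.817 kg = 61.843 kg; the difference is limited to 2 decimal places (4 s.f.).
Carrying full precision, 61.843 × 2.3 = 142.2389 kg; 2.3 has 2 s.f., so the result keeps min(4, 2) = 2 s.f.
Rounded to 2 significant figures: 1.4 × 10^2 kg.

1.4 × 10^2 kg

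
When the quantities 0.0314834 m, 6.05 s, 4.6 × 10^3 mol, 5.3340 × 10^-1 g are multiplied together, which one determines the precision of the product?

0.0314834 m → 6 s.f.; 6.05 s → 3 s.f.; 4.6 × 10^3 mol → 2 s.f.; 5.3340 × 10^-1 g → 5 s.f.
The fewest is 2 significant figures, from 4.6 × 10^3 mol.

4.6 × 10^3 mol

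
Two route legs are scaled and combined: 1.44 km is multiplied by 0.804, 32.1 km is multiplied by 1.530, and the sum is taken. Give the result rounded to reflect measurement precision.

50.3 km

1.44 × 0.804 = 1.15776 → 1.16 km (3 s.f., last digit at the 10^-2 place).
32.1 × 1.530 = 49.113 → 49.1 km (3 s.f., last digit at the 10^-1 place).
Sum: 50.27076 km; keep the coarser place, 10^-1.
Result: 50.3 km.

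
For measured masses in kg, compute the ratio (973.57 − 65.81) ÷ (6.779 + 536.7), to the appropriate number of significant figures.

973.57 − 65.81 = 907.76, limited to 2 d.p. → 5 s.f.; 6.779 + 536.7 = 543.479, limited to 1 d.p. → 4 s.f.
Carrying full precision, 907.76 ÷ 543.479 = 1.67027612842…; keep min(5, 4) = 4 s.f.
Rounded to 4 significant figures: 1.670.

1.670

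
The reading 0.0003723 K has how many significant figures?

0.0003723: leading zeros are not significant.

4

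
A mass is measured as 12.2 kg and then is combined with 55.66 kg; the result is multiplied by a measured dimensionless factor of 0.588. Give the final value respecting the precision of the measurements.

12.2 kg + 55.66 kg = 67.86 kg; the sum is limited to 1 decimal place (3 s.f.).
Carrying full precision, 67.86 × 0.588 = 39.90168 kg; 0.588 has 3 s.f., so the result keeps min(3, 3) = 3 s.f.
Rounded to 3 significant figures: 39.9 kg.

39.9 kg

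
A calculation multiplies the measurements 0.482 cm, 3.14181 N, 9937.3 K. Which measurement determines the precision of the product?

0.482 cm → 3 s.f.; 3.14181 N → 6 s.f.; 9937.3 K → 5 s.f.
The fewest is 3 significant figures, from 0.482 cm.

0.482 cm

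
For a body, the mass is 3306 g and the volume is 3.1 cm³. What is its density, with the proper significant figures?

1.1 × 10^3 g/cm³

density = 3306 g ÷ 3.1 cm³ = 1066.4516129… g/cm³.
3306 has 4 significant figures; 3.1 has 2.
Division/multiplication keeps the fewest: 2 significant figures.
Rounded: 1.1 × 10^3 g/cm³.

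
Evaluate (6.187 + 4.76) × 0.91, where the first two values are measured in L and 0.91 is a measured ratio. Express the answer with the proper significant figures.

1.0 × 10¹ L

6.187 L + 4.76 L = 10.947 L; the sum is limited to 2 decimal places (4 s.f.).
Carrying full precision, 10.947 × 0.91 = 9.96177 L; 0.91 has 2 s.f., so the result keeps min(4, 2) = 2 s.f.
Rounded to 2 significant figures: 1.0 × 10¹ L.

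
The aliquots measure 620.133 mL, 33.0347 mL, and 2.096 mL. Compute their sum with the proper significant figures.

620.133 mL + 33.0347 mL + 2.096 mL = 655.2637 mL.
Addition/subtraction keeps the fewest decimal places: 620.133 → 3 decimal places, 33.0347 → 4 decimal places, 2.096 → 3 decimal places; limit is 3.
Rounded to 3 decimal places: 655.264 mL.

655.264 mL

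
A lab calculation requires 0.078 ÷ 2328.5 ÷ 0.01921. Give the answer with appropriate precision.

0.0017

0.078 ÷ 2328.5 ÷ 0.01921 = 0.00174377720251…
Multiplication/division keeps the fewest significant figures: 0.078 → 2 s.f., 2328.5 → 5 s.f., 0.01921 → 4 s.f.; limit is 2.
Rounded to 2 significant figures: 0.0017.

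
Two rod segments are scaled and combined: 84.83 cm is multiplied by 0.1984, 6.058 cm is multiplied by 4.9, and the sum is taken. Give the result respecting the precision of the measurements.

47 cm

84.83 × 0.1984 = 16.830272 → 16.83 cm (4 s.f., last digit at the 10^-2 place).
6.058 × 4.9 = 29.6842 → 30. cm (2 s.f., last digit at the 10^0 place).
Sum: 46.514472 cm; keep the coarser place, 10^0.
Result: 47 cm.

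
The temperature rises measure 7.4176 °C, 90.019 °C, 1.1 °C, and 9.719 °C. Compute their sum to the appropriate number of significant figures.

108.3 °C

7.4176 °C + 90.019 °C + 1.1 °C + 9.719 °C = 108.2556 °C.
Addition/subtraction keeps the fewest decimal places: 7.4176 → 4 decimal places, 90.019 → 3 decimal places, 1.1 → 1 decimal place, 9.719 → 3 decimal places; limit is 1.
Rounded to 1 decimal place: 108.3 °C.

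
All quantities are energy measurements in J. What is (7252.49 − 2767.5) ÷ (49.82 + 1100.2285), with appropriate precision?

3.8998

7252.49 − 2767.5 = 4484.99, limited to 1 d.p. → 5 s.f.; 49.82 + 1100.2285 = 1150.0485, limited to 2 d.p. → 6 s.f.
Carrying full precision, 4484.99 ÷ 1150.0485 = 3.89982683339…; keep min(5, 6) = 5 s.f.
Rounded to 5 significant figures: 3.8998.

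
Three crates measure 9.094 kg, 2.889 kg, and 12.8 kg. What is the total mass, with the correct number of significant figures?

24.8 kg

9.094 kg + 2.889 kg + 12.8 kg = 24.783 kg.
Addition/subtraction keeps the fewest decimal places: 9.094 → 3 decimal places, 2.889 → 3 decimal places, 12.8 → 1 decimal place; limit is 1.
Rounded to 1 decimal place: 24.8 kg.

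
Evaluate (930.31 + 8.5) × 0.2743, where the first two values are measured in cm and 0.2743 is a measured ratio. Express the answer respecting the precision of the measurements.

930.31 cm + 8.5 cm = 938.81 cm; the sum is limited to 1 decimal place (4 s.f.).
Carrying full precision, 938.81 × 0.2743 = 257.515583 cm; 0.2743 has 4 s.f., so the result keeps min(4, 4) = 4 s.f.
Rounded to 4 significant figures: 257.5 cm.

257.5 cm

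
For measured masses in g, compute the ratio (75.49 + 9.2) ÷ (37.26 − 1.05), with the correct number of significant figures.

75.49 + 9.2 = 84.69, limited to 1 d.p. → 3 s.f.; 37.26 − 1.05 = 36.21, limited to 2 d.p. → 4 s.f.
Carrying full precision, 84.69 ÷ 36.21 = 2.33885666943…; keep min(3, 4) = 3 s.f.
Rounded to 3 significant figures: 2.34.

2.34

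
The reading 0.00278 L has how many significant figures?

3

0.00278: leading zeros are not significant.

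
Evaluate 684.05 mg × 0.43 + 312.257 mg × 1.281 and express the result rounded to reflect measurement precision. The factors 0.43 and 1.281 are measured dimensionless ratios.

6.9 × 10² mg

684.05 × 0.43 = 294.1415 → 2.9 × 10² mg (2 s.f., last digit at the 10^1 place).
312.257 × 1.281 = 400.001217 → 4.000 × 10² mg (4 s.f., last digit at the 10^-1 place).
Sum: 694.142717 mg; keep the coarser place, 10^1.
Result: 6.9 × 10² mg.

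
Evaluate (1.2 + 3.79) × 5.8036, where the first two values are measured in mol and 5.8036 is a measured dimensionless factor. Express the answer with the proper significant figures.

1.2 mol + 3.79 mol = 4.99 mol; the sum is limited to 1 decimal place (2 s.f.).
Carrying full precision, 4.99 × 5.8036 = 28.959964 mol; 5.8036 has 5 s.f., so the result keeps min(2, 5) = 2 s.f.
Rounded to 2 significant figures: 29 mol.

29 mol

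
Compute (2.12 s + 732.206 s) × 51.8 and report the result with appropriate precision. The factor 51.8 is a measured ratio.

2.12 s + 732.206 s = 734.326 s; the sum is limited to 2 decimal places (5 s.f.).
Carrying full precision, 734.326 × 51.8 = 38038.0868 s; 51.8 has 3 s.f., so the result keeps min(5, 3) = 3 s.f.
Rounded to 3 significant figures: 3.80 × 10⁴ s.

3.80 × 10⁴ s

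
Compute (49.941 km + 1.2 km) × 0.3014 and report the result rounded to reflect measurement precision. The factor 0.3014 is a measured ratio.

49.941 km + 1.2 km = 51.141 km; the sum is limited to 1 decimal place (3 s.f.).
Carrying full precision, 51.141 × 0.3014 = 15.4138974 km; 0.3014 has 4 s.f., so the result keeps min(3, 4) = 3 s.f.
Rounded to 3 significant figures: 15.4 km.

15.4 km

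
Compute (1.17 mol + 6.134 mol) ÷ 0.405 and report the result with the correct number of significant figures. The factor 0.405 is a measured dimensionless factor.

18.0 mol

1.17 mol + 6.134 mol = 7.304 mol; the sum is limited to 2 decimal places (3 s.f.).
Carrying full precision, 7.304 ÷ 0.405 = 18.0345679012… mol; 0.405 has 3 s.f., so the result keeps min(3, 3) = 3 s.f.
Rounded to 3 significant figures: 18.0 mol.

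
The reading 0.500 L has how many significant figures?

3

0.500: leading zeros are not significant; trailing zeros after a decimal point are significant.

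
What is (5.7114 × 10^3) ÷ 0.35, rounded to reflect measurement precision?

1.6 × 10^4

(5.7114 × 10^3) ÷ 0.35 = 16318.2857143…
Multiplication/division keeps the fewest significant figures: 5.7114 × 10^3 → 5 s.f., 0.35 → 2 s.f.; limit is 2.
Rounded to 2 significant figures: 1.6 × 10^4.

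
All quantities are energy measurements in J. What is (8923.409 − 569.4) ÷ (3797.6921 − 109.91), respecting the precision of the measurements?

8923.409 − 569.4 = 8354.009, limited to 1 d.p. → 5 s.f.; 3797.6921 − 109.91 = 3687.7821, limited to 2 d.p. → 6 s.f.
Carrying full precision, 8354.009 ÷ 3687.7821 = 2.26532066523…; keep min(5, 6) = 5 s.f.
Rounded to 5 significant figures: 2.2653.

2.2653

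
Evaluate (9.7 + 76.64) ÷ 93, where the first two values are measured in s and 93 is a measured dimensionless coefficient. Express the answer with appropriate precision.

0.93 s

9.7 s + 76.64 s = 86.34 s; the sum is limited to 1 decimal place (3 s.f.).
Carrying full precision, 86.34 ÷ 93 = 0.928387096774… s; 93 has 2 s.f., so the result keeps min(3, 2) = 2 s.f.
Rounded to 2 significant figures: 0.93 s.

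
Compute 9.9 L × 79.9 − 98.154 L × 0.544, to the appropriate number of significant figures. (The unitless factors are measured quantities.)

7.4 × 10^2 L

9.9 × 79.9 = 791.01 → 7.9 × 10^2 L (2 s.f., last digit at the 10^1 place).
98.154 × 0.544 = 53.395776 → 53.4 L (3 s.f., last digit at the 10^-1 place).
Difference: 737.614224 L; keep the coarser place, 10^1.
Result: 7.4 × 10^2 L.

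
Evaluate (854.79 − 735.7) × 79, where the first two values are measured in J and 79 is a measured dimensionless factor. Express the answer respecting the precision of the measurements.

9.4 × 10^3 J

854.79 J − 735.7 J = 119.09 J; the difference is limited to 1 decimal place (4 s.f.).
Carrying full precision, 119.09 × 79 = 9408.11 J; 79 has 2 s.f., so the result keeps min(4, 2) = 2 s.f.
Rounded to 2 significant figures: 9.4 × 10^3 J.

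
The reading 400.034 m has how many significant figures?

6

400.034: zeros between nonzero digits are significant.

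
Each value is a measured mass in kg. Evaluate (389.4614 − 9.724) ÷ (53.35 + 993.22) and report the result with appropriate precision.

0.362840

389.4614 − 9.724 = 379.7374, limited to 3 d.p. → 6 s.f.; 53.35 + 993.22 = 1046.57, limited to 2 d.p. → 6 s.f.
Carrying full precision, 379.7374 ÷ 1046.57 = 0.362839943816…; keep min(6, 6) = 6 s.f.
Rounded to 6 significant figures: 0.362840.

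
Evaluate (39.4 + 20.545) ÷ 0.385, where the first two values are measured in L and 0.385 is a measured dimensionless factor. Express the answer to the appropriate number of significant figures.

39.4 L + 20.545 L = 59.945 L; the sum is limited to 1 decimal place (3 s.f.).
Carrying full precision, 59.945 ÷ 0.385 = 155.701298701… L; 0.385 has 3 s.f., so the result keeps min(3, 3) = 3 s.f.
Rounded to 3 significant figures: 156 L.

156 L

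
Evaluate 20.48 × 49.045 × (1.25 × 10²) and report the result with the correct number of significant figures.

1.26 × 10⁵

20.48 × 49.045 × (1.25 × 10²) = 125555.2
Multiplication/division keeps the fewest significant figures: 20.48 → 4 s.f., 49.045 → 5 s.f., 1.25 × 10² → 3 s.f.; limit is 3.
Rounded to 3 significant figures: 1.26 × 10⁵.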